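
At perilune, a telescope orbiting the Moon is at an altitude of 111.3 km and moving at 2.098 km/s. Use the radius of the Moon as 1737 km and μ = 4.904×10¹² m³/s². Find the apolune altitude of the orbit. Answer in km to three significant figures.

apolune altitude ≈ 7250 km

r_p = 1737 + 111.3 = 1848.3 km = 1.848×10⁶ m.
Specific energy ε = v²/2 − μ/r = -4.524×10⁵ J/kg, so a = −μ/(2ε) = 5.419×10⁶ m.
The apsides satisfy r_p + r_a = 2a, so the apolune radius is 2a − r_p = 8.991×10⁶ m = 8990.5 km.
Apolune altitude = 8990.5 − 1737 = 7253.5 km.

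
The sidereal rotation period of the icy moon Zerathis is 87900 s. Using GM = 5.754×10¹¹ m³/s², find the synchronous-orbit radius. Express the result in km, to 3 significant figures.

r_sync ≈ 4830 km

A synchronous orbit has period T, so by Kepler's third law a = (μT²/4π²)^(1/3).
μT²/4π² = 5.754×10¹¹ × (8.790×10⁴)² / 39.48 = 1.126×10²⁰ m³.
a = 4.829×10⁶ m = 4829.1 km.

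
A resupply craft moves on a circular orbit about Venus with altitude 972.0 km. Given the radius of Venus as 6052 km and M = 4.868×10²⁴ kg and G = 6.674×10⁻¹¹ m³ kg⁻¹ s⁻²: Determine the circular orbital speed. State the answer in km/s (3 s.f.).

μ = GM = 6.674×10⁻¹¹ × 4.868×10²⁴ = 3.249×10¹⁴ m³/s².
r = 6052 + 972.0 = 7024.0 km = 7.0240×10⁶ m.
For a circular orbit v = √(μ/r) = √(3.249×10¹⁴ / 7.024×10⁶) = √(4.625×10⁷) = 6801 m/s.
That is 6.801 km/s.

v ≈ 6.80 km/s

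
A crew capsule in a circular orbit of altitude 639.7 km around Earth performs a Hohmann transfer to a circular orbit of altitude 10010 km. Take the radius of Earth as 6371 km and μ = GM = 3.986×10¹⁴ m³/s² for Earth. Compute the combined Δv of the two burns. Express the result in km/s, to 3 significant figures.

Δv_total ≈ 2.50 km/s

r₁ = 6371 + 639.7 = 7010.7 km = 7.0107×10⁶ m.
r₂ = 6371 + 10010 = 16381 km = 1.6381×10⁷ m.
Transfer ellipse a_t = (r₁ + r₂)/2 = 1.170×10⁷ m.
At r₁: circular v_c1 = √(μ/r₁) = 7540 m/s; transfer-perigee v_p = √[μ(2/r₁ − 1/a_t)] = 8924 m/s.
Δv₁ = v_p − v_c1 = 1383 m/s.
At r₂: circular v_c2 = √(μ/r₂) = 4933 m/s; transfer-apogee v_a = √[μ(2/r₂ − 1/a_t)] = 3819 m/s.
Δv₂ = v_c2 − v_a = 1114 m/s.
Total Δv = Δv₁ + Δv₂ = 2497 m/s = 2.497 km/s.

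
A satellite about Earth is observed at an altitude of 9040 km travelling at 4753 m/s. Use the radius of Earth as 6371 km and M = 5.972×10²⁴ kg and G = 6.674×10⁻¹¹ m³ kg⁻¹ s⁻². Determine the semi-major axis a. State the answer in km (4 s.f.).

μ = GM = 6.674×10⁻¹¹ × 5.972×10²⁴ = 3.986×10¹⁴ m³/s².
r = 6371 + 9040 = 15411 km = 1.541×10⁷ m.
Specific orbital energy ε = v²/2 − μ/r = (4753)²/2 − 3.986×10¹⁴/1.541×10⁷ = -1.457×10⁷ J/kg.
Since ε = −μ/(2a), a = −μ/(2ε) = 1.368×10⁷ m = 13680 km.

a ≈ 13680 km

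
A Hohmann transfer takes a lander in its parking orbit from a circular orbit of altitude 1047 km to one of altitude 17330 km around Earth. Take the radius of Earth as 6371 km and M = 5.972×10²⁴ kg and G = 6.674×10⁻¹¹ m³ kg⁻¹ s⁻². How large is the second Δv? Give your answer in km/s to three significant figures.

μ = GM = 6.674×10⁻¹¹ × 5.972×10²⁴ = 3.986×10¹⁴ m³/s².
r₁ = 6371 + 1047 = 7418.0 km = 7.4180×10⁶ m.
r₂ = 6371 + 17330 = 23701 km = 2.3701×10⁷ m.
Transfer ellipse a_t = (r₁ + r₂)/2 = 1.556×10⁷ m.
At r₁: circular v_c1 = √(μ/r₁) = 7330 m/s; transfer-perigee v_p = √[μ(2/r₁ − 1/a_t)] = 9047 m/s.
At r₂: circular v_c2 = √(μ/r₂) = 4101 m/s; transfer-apogee v_a = √[μ(2/r₂ − 1/a_t)] = 2831 m/s.
Δv₂ = v_c2 − v_a = 1269 m/s.
= 1.269 km/s.

Δv ≈ 1.27 km/s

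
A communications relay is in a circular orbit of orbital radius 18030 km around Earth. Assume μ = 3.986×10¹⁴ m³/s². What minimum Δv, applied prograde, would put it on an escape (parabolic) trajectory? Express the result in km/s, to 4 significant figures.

r = 18030 km = 1.803×10⁷ m.
Circular speed v_c = √(μ/r) = 4702 m/s.
Escape speed v_esc = √(2μ/r) = √2 × v_c = 6649 m/s.
Δv = v_esc − v_c = 1948 m/s = 1.948 km/s.

Δv ≈ 1.948 km/s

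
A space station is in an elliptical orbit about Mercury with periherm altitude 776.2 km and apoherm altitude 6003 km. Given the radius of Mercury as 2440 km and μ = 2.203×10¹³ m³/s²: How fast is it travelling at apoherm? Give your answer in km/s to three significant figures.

v ≈ 1.20 km/s

r_p = 2440 + 776.2 = 3216.2 km = 3.2162×10⁶ m.
r_a = 2440 + 6003 = 8443.0 km = 8.4430×10⁶ m.
Semi-major axis a = (r_p + r_a)/2 = 5829.6 km = 5.830×10⁶ m.
Vis-viva: v² = μ(2/r − 1/a) = 2.203×10¹³ × (2.369×10⁻⁷ − 1.715×10⁻⁷) = 1.440×10⁶ m²/s².
v = 1200 m/s = 1.200 km/s.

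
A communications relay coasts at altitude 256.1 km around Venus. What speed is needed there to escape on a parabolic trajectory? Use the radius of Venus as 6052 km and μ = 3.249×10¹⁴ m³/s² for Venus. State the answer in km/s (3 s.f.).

r = 6052 + 256.1 = 6308.1 km = 6.3081×10⁶ m.
Escape speed v_esc = √(2μ/r) = √(2 × 3.249×10¹⁴ / 6.308×10⁶) = √(1.030×10⁸) = 10150 m/s.
= 10.15 km/s.

v_esc ≈ 10.1 km/s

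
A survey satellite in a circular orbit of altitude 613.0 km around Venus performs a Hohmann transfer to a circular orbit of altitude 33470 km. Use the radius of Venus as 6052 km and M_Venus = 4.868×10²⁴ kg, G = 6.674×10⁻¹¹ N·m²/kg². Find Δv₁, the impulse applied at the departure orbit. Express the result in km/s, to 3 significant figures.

Δv ≈ 2.15 km/s

μ = GM = 6.674×10⁻¹¹ × 4.868×10²⁴ = 3.249×10¹⁴ m³/s².
r₁ = 6052 + 613.0 = 6665.0 km = 6.6650×10⁶ m.
r₂ = 6052 + 33470 = 39522 km = 3.9522×10⁷ m.
Transfer ellipse a_t = (r₁ + r₂)/2 = 2.309×10⁷ m.
At r₁: circular v_c1 = √(μ/r₁) = 6982 m/s; transfer-periapsis v_p = √[μ(2/r₁ − 1/a_t)] = 9134 m/s.
Δv₁ = v_p − v_c1 = 2152 m/s.
= 2.152 km/s.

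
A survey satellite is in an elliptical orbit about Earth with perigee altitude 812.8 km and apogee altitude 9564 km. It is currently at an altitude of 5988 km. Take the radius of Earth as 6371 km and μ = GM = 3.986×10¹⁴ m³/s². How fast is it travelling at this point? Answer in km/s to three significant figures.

r_p = 6371 + 812.8 = 7183.8 km = 7.1838×10⁶ m.
r_a = 6371 + 9564 = 15935 km = 1.5935×10⁷ m.
r = 6371 + 5988 = 12359 km = 1.236×10⁷ m.
Semi-major axis a = (r_p + r_a)/2 = 11559 km = 1.156×10⁷ m.
Vis-viva: v² = μ(2/r − 1/a) = 3.986×10¹⁴ × (1.618×10⁻⁷ − 8.651×10⁻⁸) = 3.002×10⁷ m²/s².
v = 5479 m/s = 5.479 km/s.

v ≈ 5.48 km/s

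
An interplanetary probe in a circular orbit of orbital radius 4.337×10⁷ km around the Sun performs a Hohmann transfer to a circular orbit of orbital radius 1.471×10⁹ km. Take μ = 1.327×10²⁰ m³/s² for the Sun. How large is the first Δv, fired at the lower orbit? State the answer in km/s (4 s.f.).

r₁ = 4.337×10⁷ km = 4.337×10¹⁰ m.
r₂ = 1.471×10⁹ km = 1.471×10¹² m.
Transfer ellipse a_t = (r₁ + r₂)/2 = 7.572×10¹¹ m.
At r₁: circular v_c1 = √(μ/r₁) = 55310 m/s; transfer-perihelion v_p = √[μ(2/r₁ − 1/a_t)] = 77100 m/s.
Δv₁ = v_p − v_c1 = 21780 m/s.
= 21.78 km/s.

Δv ≈ 21.78 km/s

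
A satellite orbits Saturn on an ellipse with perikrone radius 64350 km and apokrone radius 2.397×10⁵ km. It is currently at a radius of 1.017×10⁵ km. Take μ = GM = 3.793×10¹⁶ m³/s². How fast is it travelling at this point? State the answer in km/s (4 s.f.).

v ≈ 22.28 km/s

Semi-major axis a = (r_p + r_a)/2 = 1.5202×10⁵ km = 1.520×10⁸ m.
Vis-viva: v² = μ(2/r − 1/a) = 3.793×10¹⁶ × (1.967×10⁻⁸ − 6.578×10⁻⁹) = 4.964×10⁸ m²/s².
v = 22280 m/s = 22.28 km/s.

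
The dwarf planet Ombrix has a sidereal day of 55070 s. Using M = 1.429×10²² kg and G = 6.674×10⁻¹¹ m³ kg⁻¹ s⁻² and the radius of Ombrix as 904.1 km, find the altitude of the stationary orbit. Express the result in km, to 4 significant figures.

h_sync ≈ 3280 km

μ = GM = 6.674×10⁻¹¹ × 1.429×10²² = 9.537×10¹¹ m³/s².
A synchronous orbit has period T, so by Kepler's third law a = (μT²/4π²)^(1/3).
μT²/4π² = 9.537×10¹¹ × (5.507×10⁴)² / 39.48 = 7.326×10¹⁹ m³.
a = 4.184×10⁶ m = 4184.4 km.
Altitude h = a − R = 4184.4 − 904.1 = 3280.3 km.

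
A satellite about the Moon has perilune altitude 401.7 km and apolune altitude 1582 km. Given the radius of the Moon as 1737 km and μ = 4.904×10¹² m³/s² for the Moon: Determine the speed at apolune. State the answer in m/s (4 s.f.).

v ≈ 1076 m/s

r_p = 1737 + 401.7 = 2138.7 km = 2.1387×10⁶ m.
r_a = 1737 + 1582 = 3319.0 km = 3.3190×10⁶ m.
Semi-major axis a = (r_p + r_a)/2 = 2728.8 km = 2.729×10⁶ m.
Vis-viva: v² = μ(2/r − 1/a) = 4.904×10¹² × (6.026×10⁻⁷ − 3.665×10⁻⁷) = 1.158×10⁶ m²/s².
v = 1076 m/s.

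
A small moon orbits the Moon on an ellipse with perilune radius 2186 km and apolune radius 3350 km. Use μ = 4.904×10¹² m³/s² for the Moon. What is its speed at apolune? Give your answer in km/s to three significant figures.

v ≈ 1.08 km/s

Semi-major axis a = (r_p + r_a)/2 = 2768.0 km = 2.768×10⁶ m.
Vis-viva: v² = μ(2/r − 1/a) = 4.904×10¹² × (5.970×10⁻⁷ − 3.613×10⁻⁷) = 1.156×10⁶ m²/s².
v = 1075 m/s = 1.075 km/s.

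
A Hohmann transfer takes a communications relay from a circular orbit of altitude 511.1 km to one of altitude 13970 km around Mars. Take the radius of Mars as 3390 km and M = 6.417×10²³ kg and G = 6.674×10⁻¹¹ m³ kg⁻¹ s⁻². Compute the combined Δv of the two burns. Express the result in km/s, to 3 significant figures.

Δv_total ≈ 1.54 km/s

μ = GM = 6.674×10⁻¹¹ × 6.417×10²³ = 4.283×10¹³ m³/s².
r₁ = 3390 + 511.1 = 3901.1 km = 3.9011×10⁶ m.
r₂ = 3390 + 13970 = 17360 km = 1.7360×10⁷ m.
Transfer ellipse a_t = (r₁ + r₂)/2 = 1.063×10⁷ m.
At r₁: circular v_c1 = √(μ/r₁) = 3313 m/s; transfer-periapsis v_p = √[μ(2/r₁ − 1/a_t)] = 4234 m/s.
Δv₁ = v_p − v_c1 = 920.8 m/s.
At r₂: circular v_c2 = √(μ/r₂) = 1571 m/s; transfer-apoapsis v_a = √[μ(2/r₂ − 1/a_t)] = 951.5 m/s.
Δv₂ = v_c2 − v_a = 619.2 m/s.
Total Δv = Δv₁ + Δv₂ = 1540 m/s = 1.540 km/s.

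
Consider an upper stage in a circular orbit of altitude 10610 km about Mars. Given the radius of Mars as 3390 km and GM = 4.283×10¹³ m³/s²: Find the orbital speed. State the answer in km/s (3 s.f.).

r = 3390 + 10610 = 14000 km = 1.4000×10⁷ m.
For a circular orbit v = √(μ/r) = √(4.283×10¹³ / 1.400×10⁷) = √(3.059×10⁶) = 1749 m/s.
That is 1.749 km/s.

v ≈ 1.75 km/s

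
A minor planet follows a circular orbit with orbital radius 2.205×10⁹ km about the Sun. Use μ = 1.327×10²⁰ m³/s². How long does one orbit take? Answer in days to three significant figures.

r = 2.205×10⁹ km = 2.205×10¹² m.
Kepler's third law: T = 2π√(r³/μ) = 2π√((2.205×10¹²)³ / 1.327×10²⁰).
r³/μ = 8.079×10¹⁶ s², so T = 2π × 2.842×10⁸ = 1.786×10⁹ s.
Converting: 1.786×10⁹ s ÷ 86400 = 20670 days.

T ≈ 20700 days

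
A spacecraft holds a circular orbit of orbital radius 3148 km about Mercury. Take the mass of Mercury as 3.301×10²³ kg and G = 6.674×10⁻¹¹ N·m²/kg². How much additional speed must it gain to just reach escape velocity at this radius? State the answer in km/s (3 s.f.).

μ = GM = 6.674×10⁻¹¹ × 3.301×10²³ = 2.203×10¹³ m³/s².
r = 3148 km = 3.148×10⁶ m.
Circular speed v_c = √(μ/r) = 2645 m/s.
Escape speed v_esc = √(2μ/r) = √2 × v_c = 3741 m/s.
Δv = v_esc − v_c = 1096 m/s = 1.096 km/s.

Δv ≈ 1.10 km/s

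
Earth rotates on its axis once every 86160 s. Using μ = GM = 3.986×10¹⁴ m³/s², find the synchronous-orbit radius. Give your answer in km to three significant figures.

A synchronous orbit has period T, so by Kepler's third law a = (μT²/4π²)^(1/3).
μT²/4π² = 3.986×10¹⁴ × (8.616×10⁴)² / 39.48 = 7.495×10²² m³.
a = 4.216×10⁷ m = 42163 km.

r_sync ≈ 42200 km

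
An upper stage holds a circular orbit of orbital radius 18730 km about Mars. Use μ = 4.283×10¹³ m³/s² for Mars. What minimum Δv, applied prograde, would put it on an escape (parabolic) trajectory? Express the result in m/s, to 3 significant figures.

r = 18730 km = 1.873×10⁷ m.
Circular speed v_c = √(μ/r) = 1512 m/s.
Escape speed v_esc = √(2μ/r) = √2 × v_c = 2139 m/s.
Δv = v_esc − v_c = 626.4 m/s.

Δv ≈ 626 m/s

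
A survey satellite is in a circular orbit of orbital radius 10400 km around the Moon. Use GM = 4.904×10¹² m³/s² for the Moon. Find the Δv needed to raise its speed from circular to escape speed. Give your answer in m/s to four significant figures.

Δv ≈ 284.4 m/s

r = 10400 km = 1.040×10⁷ m.
Circular speed v_c = √(μ/r) = 686.7 m/s.
Escape speed v_esc = √(2μ/r) = √2 × v_c = 971.1 m/s.
Δv = v_esc − v_c = 284.4 m/s.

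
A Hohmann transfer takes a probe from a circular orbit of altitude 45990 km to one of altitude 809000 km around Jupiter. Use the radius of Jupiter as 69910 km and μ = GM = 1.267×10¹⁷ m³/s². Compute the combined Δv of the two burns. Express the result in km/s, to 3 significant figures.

r₁ = 69910 + 45990 = 115900 km = 1.1590×10⁸ m.
r₂ = 69910 + 809000 = 878910 km = 8.7891×10⁸ m.
Transfer ellipse a_t = (r₁ + r₂)/2 = 4.974×10⁸ m.
At r₁: circular v_c1 = √(μ/r₁) = 33060 m/s; transfer-perijove v_p = √[μ(2/r₁ − 1/a_t)] = 43950 m/s.
Δv₁ = v_p − v_c1 = 10890 m/s.
At r₂: circular v_c2 = √(μ/r₂) = 12010 m/s; transfer-apojove v_a = √[μ(2/r₂ − 1/a_t)] = 5796 m/s.
Δv₂ = v_c2 − v_a = 6211 m/s.
Total Δv = Δv₁ + Δv₂ = 17100 m/s = 17.10 km/s.

Δv_total ≈ 17.1 km/s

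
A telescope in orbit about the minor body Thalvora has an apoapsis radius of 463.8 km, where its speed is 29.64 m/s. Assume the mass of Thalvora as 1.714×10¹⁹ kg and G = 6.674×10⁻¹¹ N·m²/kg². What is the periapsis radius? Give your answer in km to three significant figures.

periapsis radius ≈ 101 km

μ = GM = 6.674×10⁻¹¹ × 1.714×10¹⁹ = 1.144×10⁹ m³/s².
r_a = 4.638×10⁵ m.
Specific energy ε = v²/2 − μ/r = -2.027×10³ J/kg, so a = −μ/(2ε) = 2.822×10⁵ m.
The apsides satisfy r_p + r_a = 2a, so the periapsis radius is 2a − r_a = 1.005×10⁵ m = 100.50 km.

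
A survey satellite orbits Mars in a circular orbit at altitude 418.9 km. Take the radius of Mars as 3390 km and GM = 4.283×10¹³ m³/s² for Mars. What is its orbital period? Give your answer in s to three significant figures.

r = 3390 + 418.9 = 3808.9 km = 3.8089×10⁶ m.
Kepler's third law: T = 2π√(r³/μ) = 2π√((3.809×10⁶)³ / 4.283×10¹³).
r³/μ = 1.290×10⁶ s², so T = 2π × 1.136×10³ = 7.137×10³ s.

T ≈ 7140 s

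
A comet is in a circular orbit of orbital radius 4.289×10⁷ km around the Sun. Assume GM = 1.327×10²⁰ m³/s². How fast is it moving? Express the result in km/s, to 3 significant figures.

v ≈ 55.6 km/s

r = 4.289×10⁷ km = 4.289×10¹⁰ m.
For a circular orbit v = √(μ/r) = √(1.327×10²⁰ / 4.289×10¹⁰) = √(3.094×10⁹) = 55620 m/s.
That is 55.62 km/s.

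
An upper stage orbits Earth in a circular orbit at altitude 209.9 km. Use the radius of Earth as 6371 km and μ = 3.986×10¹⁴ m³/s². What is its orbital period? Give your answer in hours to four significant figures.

r = 6371 + 209.9 = 6580.9 km = 6.5809×10⁶ m.
Kepler's third law: T = 2π√(r³/μ) = 2π√((6.581×10⁶)³ / 3.986×10¹⁴).
r³/μ = 7.150×10⁵ s², so T = 2π × 8.456×10² = 5.313×10³ s.
Converting: 5.313×10³ s ÷ 3600 = 1.476 hours.

T ≈ 1.476 hours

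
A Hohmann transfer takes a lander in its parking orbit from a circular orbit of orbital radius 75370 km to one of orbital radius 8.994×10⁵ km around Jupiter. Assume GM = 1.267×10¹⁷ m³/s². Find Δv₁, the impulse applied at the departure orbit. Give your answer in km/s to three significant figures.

r₁ = 75370 km = 7.537×10⁷ m.
r₂ = 8.994×10⁵ km = 8.994×10⁸ m.
Transfer ellipse a_t = (r₁ + r₂)/2 = 4.874×10⁸ m.
At r₁: circular v_c1 = √(μ/r₁) = 41000 m/s; transfer-perijove v_p = √[μ(2/r₁ − 1/a_t)] = 55700 m/s.
Δv₁ = v_p − v_c1 = 14700 m/s.
= 14.70 km/s.

Δv ≈ 14.7 km/s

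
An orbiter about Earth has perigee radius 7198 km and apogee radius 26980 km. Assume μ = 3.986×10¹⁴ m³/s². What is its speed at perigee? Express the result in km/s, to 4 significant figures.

Semi-major axis a = (r_p + r_a)/2 = 17089 km = 1.709×10⁷ m.
Vis-viva: v² = μ(2/r − 1/a) = 3.986×10¹⁴ × (2.779×10⁻⁷ − 5.852×10⁻⁸) = 8.743×10⁷ m²/s².
v = 9350 m/s = 9.350 km/s.

v ≈ 9.350 km/s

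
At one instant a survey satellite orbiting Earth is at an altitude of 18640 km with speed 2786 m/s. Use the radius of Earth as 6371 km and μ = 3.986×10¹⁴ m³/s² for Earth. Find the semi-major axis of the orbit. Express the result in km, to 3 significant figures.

r = 6371 + 18640 = 25011 km = 2.501×10⁷ m.
Specific orbital energy ε = v²/2 − μ/r = (2786)²/2 − 3.986×10¹⁴/2.501×10⁷ = -1.206×10⁷ J/kg.
Since ε = −μ/(2a), a = −μ/(2ε) = 1.653×10⁷ m = 16531 km.

a ≈ 16500 km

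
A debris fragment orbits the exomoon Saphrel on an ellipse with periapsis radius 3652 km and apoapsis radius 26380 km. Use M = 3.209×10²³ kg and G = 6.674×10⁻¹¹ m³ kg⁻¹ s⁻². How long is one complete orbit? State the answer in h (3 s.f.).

T ≈ 21.9 h

μ = GM = 6.674×10⁻¹¹ × 3.209×10²³ = 2.142×10¹³ m³/s².
Semi-major axis a = (r_p + r_a)/2 = (3652.0 + 26380)/2 = 15016 km = 1.502×10⁷ m.
By Kepler's third law T = 2π√(a³/μ) = 2π × 1.257×10⁴ = 7.900×10⁴ s.
= 21.94 h.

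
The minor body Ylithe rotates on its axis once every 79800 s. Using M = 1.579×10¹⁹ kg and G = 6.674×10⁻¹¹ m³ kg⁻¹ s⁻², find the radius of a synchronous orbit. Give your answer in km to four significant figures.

r_sync ≈ 554.0 km

μ = GM = 6.674×10⁻¹¹ × 1.579×10¹⁹ = 1.054×10⁹ m³/s².
A synchronous orbit has period T, so by Kepler's third law a = (μT²/4π²)^(1/3).
μT²/4π² = 1.054×10⁹ × (7.980×10⁴)² / 39.48 = 1.700×10¹⁷ m³.
a = 5.540×10⁵ m = 553.95 km.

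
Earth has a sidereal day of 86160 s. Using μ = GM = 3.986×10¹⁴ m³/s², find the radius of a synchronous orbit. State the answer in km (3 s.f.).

r_sync ≈ 42200 km

A synchronous orbit has period T, so by Kepler's third law a = (μT²/4π²)^(1/3).
μT²/4π² = 3.986×10¹⁴ × (8.616×10⁴)² / 39.48 = 7.495×10²² m³.
a = 4.216×10⁷ m = 42163 km.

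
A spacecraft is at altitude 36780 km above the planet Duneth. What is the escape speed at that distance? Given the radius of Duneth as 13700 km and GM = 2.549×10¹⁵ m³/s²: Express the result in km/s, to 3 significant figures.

v_esc ≈ 10.0 km/s

r = 13700 + 36780 = 50480 km = 5.0480×10⁷ m.
Escape speed v_esc = √(2μ/r) = √(2 × 2.549×10¹⁵ / 5.048×10⁷) = √(1.010×10⁸) = 10050 m/s.
= 10.05 km/s.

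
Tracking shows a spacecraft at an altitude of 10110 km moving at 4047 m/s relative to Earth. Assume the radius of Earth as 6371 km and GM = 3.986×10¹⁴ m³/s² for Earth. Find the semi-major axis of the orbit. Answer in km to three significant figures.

r = 6371 + 10110 = 16481 km = 1.648×10⁷ m.
Vis-viva rearranged: 1/a = 2/r − v²/μ = 1.214×10⁻⁷ − 4.109×10⁻⁸ = 8.026×10⁻⁸ m⁻¹.
a = 1.246×10⁷ m = 12459 km.

a ≈ 12500 km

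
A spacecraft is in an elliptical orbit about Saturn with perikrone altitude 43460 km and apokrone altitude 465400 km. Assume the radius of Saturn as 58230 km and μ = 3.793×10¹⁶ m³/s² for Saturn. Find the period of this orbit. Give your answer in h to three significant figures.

T ≈ 49.5 h

r_p = 58230 + 43460 = 101690 km = 1.0169×10⁸ m.
r_a = 58230 + 465400 = 523630 km = 5.2363×10⁸ m.
Semi-major axis a = (r_p + r_a)/2 = (1.0169×10⁵ + 5.2363×10⁵)/2 = 3.1266×10⁵ km = 3.127×10⁸ m.
By Kepler's third law T = 2π√(a³/μ) = 2π × 2.839×10⁴ = 1.784×10⁵ s.
= 49.54 h.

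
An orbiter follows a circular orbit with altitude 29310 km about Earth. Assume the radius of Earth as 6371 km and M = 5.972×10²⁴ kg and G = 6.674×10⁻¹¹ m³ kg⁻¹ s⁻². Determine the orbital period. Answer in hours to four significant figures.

μ = GM = 6.674×10⁻¹¹ × 5.972×10²⁴ = 3.986×10¹⁴ m³/s².
r = 6371 + 29310 = 35681 km = 3.5681×10⁷ m.
Kepler's third law: T = 2π√(r³/μ) = 2π√((3.568×10⁷)³ / 3.986×10¹⁴).
r³/μ = 1.140×10⁸ s², so T = 2π × 1.068×10⁴ = 6.708×10⁴ s.
Converting: 6.708×10⁴ s ÷ 3600 = 18.63 hours.

T ≈ 18.63 hours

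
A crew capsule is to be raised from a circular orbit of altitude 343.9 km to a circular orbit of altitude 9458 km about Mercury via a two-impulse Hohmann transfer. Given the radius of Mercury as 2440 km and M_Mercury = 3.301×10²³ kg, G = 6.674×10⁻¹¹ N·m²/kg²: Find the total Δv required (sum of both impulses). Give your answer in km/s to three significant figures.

μ = GM = 6.674×10⁻¹¹ × 3.301×10²³ = 2.203×10¹³ m³/s².
r₁ = 2440 + 343.9 = 2783.9 km = 2.7839×10⁶ m.
r₂ = 2440 + 9458 = 11898 km = 1.1898×10⁷ m.
Transfer ellipse a_t = (r₁ + r₂)/2 = 7.341×10⁶ m.
At r₁: circular v_c1 = √(μ/r₁) = 2813 m/s; transfer-periherm v_p = √[μ(2/r₁ − 1/a_t)] = 3581 m/s.
Δv₁ = v_p − v_c1 = 768.3 m/s.
At r₂: circular v_c2 = √(μ/r₂) = 1361 m/s; transfer-apoherm v_a = √[μ(2/r₂ − 1/a_t)] = 838.0 m/s.
Δv₂ = v_c2 − v_a = 522.8 m/s.
Total Δv = Δv₁ + Δv₂ = 1291 m/s = 1.291 km/s.

Δv_total ≈ 1.29 km/s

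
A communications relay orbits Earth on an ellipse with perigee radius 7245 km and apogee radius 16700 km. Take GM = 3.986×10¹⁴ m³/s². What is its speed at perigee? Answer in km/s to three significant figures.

v ≈ 8.76 km/s

Semi-major axis a = (r_p + r_a)/2 = 11972 km = 1.197×10⁷ m.
Vis-viva: v² = μ(2/r − 1/a) = 3.986×10¹⁴ × (2.761×10⁻⁷ − 8.352×10⁻⁸) = 7.674×10⁷ m²/s².
v = 8760 m/s = 8.760 km/s.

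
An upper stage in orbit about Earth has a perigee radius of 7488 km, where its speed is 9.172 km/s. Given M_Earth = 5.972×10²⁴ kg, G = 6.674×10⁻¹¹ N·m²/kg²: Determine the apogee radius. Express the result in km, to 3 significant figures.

μ = GM = 6.674×10⁻¹¹ × 5.972×10²⁴ = 3.986×10¹⁴ m³/s².
r_p = 7.488×10⁶ m.
Specific energy ε = v²/2 − μ/r = -1.117×10⁷ J/kg, so a = −μ/(2ε) = 1.785×10⁷ m.
The apsides satisfy r_p + r_a = 2a, so the apogee radius is 2a − r_p = 2.821×10⁷ m = 28210 km.

apogee radius ≈ 28200 km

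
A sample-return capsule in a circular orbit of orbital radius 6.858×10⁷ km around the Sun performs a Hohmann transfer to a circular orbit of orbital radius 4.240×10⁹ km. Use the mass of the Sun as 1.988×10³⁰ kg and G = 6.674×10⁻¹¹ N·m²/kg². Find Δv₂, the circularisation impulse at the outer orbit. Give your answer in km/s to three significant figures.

Δv ≈ 4.60 km/s

μ = GM = 6.674×10⁻¹¹ × 1.988×10³⁰ = 1.327×10²⁰ m³/s².
r₁ = 6.858×10⁷ km = 6.858×10¹⁰ m.
r₂ = 4.240×10⁹ km = 4.240×10¹² m.
Transfer ellipse a_t = (r₁ + r₂)/2 = 2.154×10¹² m.
At r₁: circular v_c1 = √(μ/r₁) = 43980 m/s; transfer-perihelion v_p = √[μ(2/r₁ − 1/a_t)] = 61710 m/s.
At r₂: circular v_c2 = √(μ/r₂) = 5594 m/s; transfer-aphelion v_a = √[μ(2/r₂ − 1/a_t)] = 998.1 m/s.
Δv₂ = v_c2 − v_a = 4596 m/s.
= 4.596 km/s.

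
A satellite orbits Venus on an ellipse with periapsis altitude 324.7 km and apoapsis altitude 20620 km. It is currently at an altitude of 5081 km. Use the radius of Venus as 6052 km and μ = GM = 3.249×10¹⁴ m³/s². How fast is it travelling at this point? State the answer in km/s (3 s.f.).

r_p = 6052 + 324.7 = 6376.7 km = 6.3767×10⁶ m.
r_a = 6052 + 20620 = 26672 km = 2.6672×10⁷ m.
r = 6052 + 5081 = 11133 km = 1.113×10⁷ m.
Semi-major axis a = (r_p + r_a)/2 = 16524 km = 1.652×10⁷ m.
Vis-viva: v² = μ(2/r − 1/a) = 3.249×10¹⁴ × (1.796×10⁻⁷ − 6.052×10⁻⁸) = 3.871×10⁷ m²/s².
v = 6221 m/s = 6.221 km/s.

v ≈ 6.22 km/s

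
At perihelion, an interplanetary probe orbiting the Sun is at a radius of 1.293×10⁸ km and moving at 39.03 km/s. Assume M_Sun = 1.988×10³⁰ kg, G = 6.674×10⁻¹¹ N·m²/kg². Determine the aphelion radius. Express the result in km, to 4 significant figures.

μ = GM = 6.674×10⁻¹¹ × 1.988×10³⁰ = 1.327×10²⁰ m³/s².
r_p = 1.293×10¹¹ m.
Specific energy ε = v²/2 − μ/r = -2.645×10⁸ J/kg, so a = −μ/(2ε) = 2.508×10¹¹ m.
The apsides satisfy r_p + r_a = 2a, so the aphelion radius is 2a − r_p = 3.724×10¹¹ m = 3.7239×10⁸ km.

aphelion radius ≈ 3.724×10⁸ km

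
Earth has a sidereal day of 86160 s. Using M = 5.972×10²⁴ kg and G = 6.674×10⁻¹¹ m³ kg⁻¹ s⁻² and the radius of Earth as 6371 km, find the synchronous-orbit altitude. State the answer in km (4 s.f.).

μ = GM = 6.674×10⁻¹¹ × 5.972×10²⁴ = 3.986×10¹⁴ m³/s².
A synchronous orbit has period T, so by Kepler's third law a = (μT²/4π²)^(1/3).
μT²/4π² = 3.986×10¹⁴ × (8.616×10⁴)² / 39.48 = 7.495×10²² m³.
a = 4.216×10⁷ m = 42162 km.
Altitude h = a − R = 42162 − 6371 = 35791 km.

h_sync ≈ 35790 km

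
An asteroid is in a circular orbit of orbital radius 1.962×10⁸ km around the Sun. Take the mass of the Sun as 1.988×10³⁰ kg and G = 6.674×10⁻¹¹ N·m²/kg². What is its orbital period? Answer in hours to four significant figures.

T ≈ 13170 hours

μ = GM = 6.674×10⁻¹¹ × 1.988×10³⁰ = 1.327×10²⁰ m³/s².
r = 1.962×10⁸ km = 1.962×10¹¹ m.
Kepler's third law: T = 2π√(r³/μ) = 2π√((1.962×10¹¹)³ / 1.327×10²⁰).
r³/μ = 5.692×10¹³ s², so T = 2π × 7.545×10⁶ = 4.741×10⁷ s.
Converting: 4.741×10⁷ s ÷ 3600 = 13170 hours.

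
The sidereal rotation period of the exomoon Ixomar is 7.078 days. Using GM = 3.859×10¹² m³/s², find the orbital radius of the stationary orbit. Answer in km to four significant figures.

T = 7.078 days = 6.115×10⁵ s.
A synchronous orbit has period T, so by Kepler's third law a = (μT²/4π²)^(1/3).
μT²/4π² = 3.859×10¹² × (6.115×10⁵)² / 39.48 = 3.656×10²² m³.
a = 3.319×10⁷ m = 33189 km.

r_sync ≈ 33190 km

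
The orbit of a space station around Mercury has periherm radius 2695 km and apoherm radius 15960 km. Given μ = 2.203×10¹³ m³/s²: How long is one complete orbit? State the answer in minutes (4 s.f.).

T ≈ 635.6 minutes

Semi-major axis a = (r_p + r_a)/2 = (2695.0 + 15960)/2 = 9327.5 km = 9.328×10⁶ m.
By Kepler's third law T = 2π√(a³/μ) = 2π × 6.069×10³ = 3.813×10⁴ s.
= 635.6 minutes.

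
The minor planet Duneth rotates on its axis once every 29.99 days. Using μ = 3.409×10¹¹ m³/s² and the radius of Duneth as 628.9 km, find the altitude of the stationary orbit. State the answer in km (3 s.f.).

h_sync ≈ 38100 km

T = 29.99 days = 2.591×10⁶ s.
A synchronous orbit has period T, so by Kepler's third law a = (μT²/4π²)^(1/3).
μT²/4π² = 3.409×10¹¹ × (2.591×10⁶)² / 39.48 = 5.798×10²² m³.
a = 3.870×10⁷ m = 38703 km.
Altitude h = a − R = 38703 − 628.9 = 38075 km.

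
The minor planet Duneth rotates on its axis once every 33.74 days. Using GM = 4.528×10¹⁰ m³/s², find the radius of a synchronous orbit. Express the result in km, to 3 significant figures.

r_sync ≈ 21400 km

T = 33.74 days = 2.915×10⁶ s.
A synchronous orbit has period T, so by Kepler's third law a = (μT²/4π²)^(1/3).
μT²/4π² = 4.528×10¹⁰ × (2.915×10⁶)² / 39.48 = 9.747×10²¹ m³.
a = 2.136×10⁷ m = 21361 km.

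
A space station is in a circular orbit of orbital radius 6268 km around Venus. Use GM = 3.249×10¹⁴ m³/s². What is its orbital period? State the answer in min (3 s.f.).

r = 6268 km = 6.268×10⁶ m.
Kepler's third law: T = 2π√(r³/μ) = 2π√((6.268×10⁶)³ / 3.249×10¹⁴).
r³/μ = 7.579×10⁵ s², so T = 2π × 8.706×10² = 5.470×10³ s.
Converting: 5.470×10³ s ÷ 60.00 = 91.17 min.

T ≈ 91.2 min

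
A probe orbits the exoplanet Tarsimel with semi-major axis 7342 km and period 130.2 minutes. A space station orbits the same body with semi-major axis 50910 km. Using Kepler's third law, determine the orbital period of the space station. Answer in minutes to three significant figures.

T₂ ≈ 2380 minutes

Kepler's third law: T² ∝ a³, so T₂ = T₁ (a₂/a₁)^(3/2).
a₂/a₁ = 6.934, (a₂/a₁)^(3/2) = 18.26.
T₂ = 130.2 × 18.26 = 2377 minutes.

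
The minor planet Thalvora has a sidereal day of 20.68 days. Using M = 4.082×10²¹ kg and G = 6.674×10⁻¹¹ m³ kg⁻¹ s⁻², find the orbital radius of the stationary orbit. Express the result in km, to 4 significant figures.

μ = GM = 6.674×10⁻¹¹ × 4.082×10²¹ = 2.724×10¹¹ m³/s².
T = 20.68 days = 1.787×10⁶ s.
A synchronous orbit has period T, so by Kepler's third law a = (μT²/4π²)^(1/3).
μT²/4π² = 2.724×10¹¹ × (1.787×10⁶)² / 39.48 = 2.203×10²² m³.
a = 2.803×10⁷ m = 28033 km.

r_sync ≈ 28030 km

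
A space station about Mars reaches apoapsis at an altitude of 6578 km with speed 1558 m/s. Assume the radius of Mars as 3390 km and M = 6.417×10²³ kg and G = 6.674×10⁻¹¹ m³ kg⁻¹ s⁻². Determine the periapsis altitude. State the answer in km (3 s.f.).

μ = GM = 6.674×10⁻¹¹ × 6.417×10²³ = 4.283×10¹³ m³/s².
r_a = 3390 + 6578 = 9968.0 km = 9.968×10⁶ m.
Specific energy ε = v²/2 − μ/r = -3.083×10⁶ J/kg, so a = −μ/(2ε) = 6.946×10⁶ m.
The apsides satisfy r_p + r_a = 2a, so the periapsis radius is 2a − r_a = 3.924×10⁶ m = 3924.4 km.
Periapsis altitude = 3924.4 − 3390 = 534.38 km.

periapsis altitude ≈ 534 km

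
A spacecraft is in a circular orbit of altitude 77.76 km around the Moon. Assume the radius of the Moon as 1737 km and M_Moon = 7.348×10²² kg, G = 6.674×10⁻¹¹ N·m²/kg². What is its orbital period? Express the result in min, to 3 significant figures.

μ = GM = 6.674×10⁻¹¹ × 7.348×10²² = 4.904×10¹² m³/s².
r = 1737 + 77.76 = 1814.8 km = 1.8148×10⁶ m.
Kepler's third law: T = 2π√(r³/μ) = 2π√((1.815×10⁶)³ / 4.904×10¹²).
r³/μ = 1.219×10⁶ s², so T = 2π × 1.104×10³ = 6.936×10³ s.
Converting: 6.936×10³ s ÷ 60.00 = 115.6 min.

T ≈ 116 min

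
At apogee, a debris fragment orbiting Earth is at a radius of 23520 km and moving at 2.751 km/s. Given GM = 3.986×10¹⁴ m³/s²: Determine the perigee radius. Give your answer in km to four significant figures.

r_a = 2.352×10⁷ m.
Specific energy ε = v²/2 − μ/r = -1.316×10⁷ J/kg, so a = −μ/(2ε) = 1.514×10⁷ m.
The apsides satisfy r_p + r_a = 2a, so the perigee radius is 2a − r_a = 6.761×10⁶ m = 6761.2 km.

perigee radius ≈ 6761 km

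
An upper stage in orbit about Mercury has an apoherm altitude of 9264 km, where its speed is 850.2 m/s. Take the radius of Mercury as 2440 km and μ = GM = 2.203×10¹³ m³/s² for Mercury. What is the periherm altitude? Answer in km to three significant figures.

periherm altitude ≈ 341 km

r_a = 2440 + 9264 = 11704 km = 1.170×10⁷ m.
Specific energy ε = v²/2 − μ/r = -1.521×10⁶ J/kg, so a = −μ/(2ε) = 7.243×10⁶ m.
The apsides satisfy r_p + r_a = 2a, so the periherm radius is 2a − r_a = 2.781×10⁶ m = 2781.4 km.
Periherm altitude = 2781.4 − 2440 = 341.39 km.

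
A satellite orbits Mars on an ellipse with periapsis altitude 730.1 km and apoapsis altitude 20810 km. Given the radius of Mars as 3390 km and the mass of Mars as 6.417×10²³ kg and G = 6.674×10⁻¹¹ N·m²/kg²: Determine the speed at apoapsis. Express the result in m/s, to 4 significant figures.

v ≈ 717.6 m/s

μ = GM = 6.674×10⁻¹¹ × 6.417×10²³ = 4.283×10¹³ m³/s².
r_p = 3390 + 730.1 = 4120.1 km = 4.1201×10⁶ m.
r_a = 3390 + 20810 = 24200 km = 2.4200×10⁷ m.
Semi-major axis a = (r_p + r_a)/2 = 14160 km = 1.416×10⁷ m.
Vis-viva: v² = μ(2/r − 1/a) = 4.283×10¹³ × (8.264×10⁻⁸ − 7.062×10⁻⁸) = 5.149×10⁵ m²/s².
v = 717.6 m/s.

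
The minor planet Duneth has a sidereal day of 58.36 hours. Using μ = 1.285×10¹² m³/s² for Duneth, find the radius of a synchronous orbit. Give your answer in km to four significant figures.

r_sync ≈ 11280 km

T = 58.36 hours = 2.101×10⁵ s.
A synchronous orbit has period T, so by Kepler's third law a = (μT²/4π²)^(1/3).
μT²/4π² = 1.285×10¹² × (2.101×10⁵)² / 39.48 = 1.437×10²¹ m³.
a = 1.128×10⁷ m = 11284 km.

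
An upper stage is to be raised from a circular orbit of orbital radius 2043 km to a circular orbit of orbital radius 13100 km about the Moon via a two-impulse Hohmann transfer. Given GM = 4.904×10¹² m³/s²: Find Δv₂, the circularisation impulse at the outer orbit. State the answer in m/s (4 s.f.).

r₁ = 2043 km = 2.043×10⁶ m.
r₂ = 13100 km = 1.310×10⁷ m.
Transfer ellipse a_t = (r₁ + r₂)/2 = 7.572×10⁶ m.
At r₁: circular v_c1 = √(μ/r₁) = 1549 m/s; transfer-perilune v_p = √[μ(2/r₁ − 1/a_t)] = 2038 m/s.
At r₂: circular v_c2 = √(μ/r₂) = 611.8 m/s; transfer-apolune v_a = √[μ(2/r₂ − 1/a_t)] = 317.8 m/s.
Δv₂ = v_c2 − v_a = 294.0 m/s.

Δv ≈ 294.0 m/s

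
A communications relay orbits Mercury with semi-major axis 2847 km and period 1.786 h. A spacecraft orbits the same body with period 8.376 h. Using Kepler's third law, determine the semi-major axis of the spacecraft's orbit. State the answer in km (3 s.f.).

Kepler's third law: a³ ∝ T², so a₂ = a₁ (T₂/T₁)^(2/3).
T₂/T₁ = 4.690, (T₂/T₁)^(2/3) = 2.802.
a₂ = 2847 × 2.802 = 7977 km.

a₂ ≈ 7980 km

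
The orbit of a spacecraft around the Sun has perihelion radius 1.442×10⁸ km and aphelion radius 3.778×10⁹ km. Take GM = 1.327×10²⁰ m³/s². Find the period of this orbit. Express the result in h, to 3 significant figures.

T ≈ 416000 h

Semi-major axis a = (r_p + r_a)/2 = (1.4420×10⁸ + 3.7780×10⁹)/2 = 1.9611×10⁹ km = 1.961×10¹² m.
By Kepler's third law T = 2π√(a³/μ) = 2π × 2.384×10⁸ = 1.498×10⁹ s.
= 4.161×10⁵ h.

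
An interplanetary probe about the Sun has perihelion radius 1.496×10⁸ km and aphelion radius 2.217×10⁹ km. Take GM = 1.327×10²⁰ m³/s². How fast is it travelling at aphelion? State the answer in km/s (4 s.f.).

Semi-major axis a = (r_p + r_a)/2 = 1.1833×10⁹ km = 1.183×10¹² m.
Vis-viva: v² = μ(2/r − 1/a) = 1.327×10²⁰ × (9.021×10⁻¹³ − 8.451×10⁻¹³) = 7.567×10⁶ m²/s².
v = 2751 m/s = 2.751 km/s.

v ≈ 2.751 km/s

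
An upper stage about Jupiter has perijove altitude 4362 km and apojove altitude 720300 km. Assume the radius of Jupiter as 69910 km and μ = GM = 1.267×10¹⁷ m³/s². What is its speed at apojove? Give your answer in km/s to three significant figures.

v ≈ 5.25 km/s

r_p = 69910 + 4362 = 74272 km = 7.4272×10⁷ m.
r_a = 69910 + 720300 = 790210 km = 7.9021×10⁸ m.
Semi-major axis a = (r_p + r_a)/2 = 4.3224×10⁵ km = 4.322×10⁸ m.
Vis-viva: v² = μ(2/r − 1/a) = 1.267×10¹⁷ × (2.531×10⁻⁹ − 2.314×10⁻⁹) = 2.755×10⁷ m²/s².
v = 5249 m/s = 5.249 km/s.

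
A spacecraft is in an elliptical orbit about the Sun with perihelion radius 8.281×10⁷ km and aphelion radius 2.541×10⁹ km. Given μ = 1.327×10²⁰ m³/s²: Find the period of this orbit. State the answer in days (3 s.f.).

T ≈ 9490 days

Semi-major axis a = (r_p + r_a)/2 = (8.2810×10⁷ + 2.5410×10⁹)/2 = 1.3119×10⁹ km = 1.312×10¹² m.
By Kepler's third law T = 2π√(a³/μ) = 2π × 1.304×10⁸ = 8.196×10⁸ s.
= 9486 days.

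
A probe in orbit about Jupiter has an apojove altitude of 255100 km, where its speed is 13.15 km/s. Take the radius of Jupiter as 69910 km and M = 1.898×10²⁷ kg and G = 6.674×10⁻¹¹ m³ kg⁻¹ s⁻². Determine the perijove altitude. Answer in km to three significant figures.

μ = GM = 6.674×10⁻¹¹ × 1.898×10²⁷ = 1.267×10¹⁷ m³/s².
r_a = 69910 + 255100 = 3.2501×10⁵ km = 3.250×10⁸ m.
Specific energy ε = v²/2 − μ/r = -3.033×10⁸ J/kg, so a = −μ/(2ε) = 2.088×10⁸ m.
The apsides satisfy r_p + r_a = 2a, so the perijove radius is 2a − r_a = 9.265×10⁷ m = 92654 km.
Perijove altitude = 92654 − 69910 = 22744 km.

perijove altitude ≈ 22700 km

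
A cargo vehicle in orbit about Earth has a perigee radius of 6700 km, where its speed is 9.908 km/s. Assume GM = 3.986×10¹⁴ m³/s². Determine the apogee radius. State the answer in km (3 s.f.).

r_p = 6.700×10⁶ m.
Specific energy ε = v²/2 − μ/r = -1.041×10⁷ J/kg, so a = −μ/(2ε) = 1.915×10⁷ m.
The apsides satisfy r_p + r_a = 2a, so the apogee radius is 2a − r_p = 3.160×10⁷ m = 31596 km.

apogee radius ≈ 31600 km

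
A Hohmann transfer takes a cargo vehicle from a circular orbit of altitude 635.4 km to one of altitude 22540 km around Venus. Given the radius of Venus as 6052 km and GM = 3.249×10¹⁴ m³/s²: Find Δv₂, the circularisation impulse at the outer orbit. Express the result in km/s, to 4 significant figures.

Δv ≈ 1.295 km/s

r₁ = 6052 + 635.4 = 6687.4 km = 6.6874×10⁶ m.
r₂ = 6052 + 22540 = 28592 km = 2.8592×10⁷ m.
Transfer ellipse a_t = (r₁ + r₂)/2 = 1.764×10⁷ m.
At r₁: circular v_c1 = √(μ/r₁) = 6970 m/s; transfer-periapsis v_p = √[μ(2/r₁ − 1/a_t)] = 8874 m/s.
At r₂: circular v_c2 = √(μ/r₂) = 3371 m/s; transfer-apoapsis v_a = √[μ(2/r₂ − 1/a_t)] = 2076 m/s.
Δv₂ = v_c2 − v_a = 1295 m/s.
= 1.295 km/s.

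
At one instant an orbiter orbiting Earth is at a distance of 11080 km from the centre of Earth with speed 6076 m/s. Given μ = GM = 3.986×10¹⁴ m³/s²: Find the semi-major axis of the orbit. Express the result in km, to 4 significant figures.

r = 1.108×10⁷ m.
Vis-viva rearranged: 1/a = 2/r − v²/μ = 1.805×10⁻⁷ − 9.262×10⁻⁸ = 8.789×10⁻⁸ m⁻¹.
a = 1.138×10⁷ m = 11378 km.

a ≈ 11380 km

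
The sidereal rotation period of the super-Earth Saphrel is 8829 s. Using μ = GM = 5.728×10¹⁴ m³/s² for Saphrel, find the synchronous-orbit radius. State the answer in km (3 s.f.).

A synchronous orbit has period T, so by Kepler's third law a = (μT²/4π²)^(1/3).
μT²/4π² = 5.728×10¹⁴ × (8.829×10³)² / 39.48 = 1.131×10²¹ m³.
a = 1.042×10⁷ m = 10419 km.

r_sync ≈ 10400 km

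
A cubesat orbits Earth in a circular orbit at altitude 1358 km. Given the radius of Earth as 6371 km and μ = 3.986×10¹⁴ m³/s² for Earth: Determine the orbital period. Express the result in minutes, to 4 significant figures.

T ≈ 112.7 minutes

r = 6371 + 1358 = 7729.0 km = 7.7290×10⁶ m.
Kepler's third law: T = 2π√(r³/μ) = 2π√((7.729×10⁶)³ / 3.986×10¹⁴).
r³/μ = 1.158×10⁶ s², so T = 2π × 1.076×10³ = 6.762×10³ s.
Converting: 6.762×10³ s ÷ 60.00 = 112.7 minutes.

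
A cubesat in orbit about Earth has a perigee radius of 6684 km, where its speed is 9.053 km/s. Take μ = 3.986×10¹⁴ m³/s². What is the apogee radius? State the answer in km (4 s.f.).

r_p = 6.684×10⁶ m.
Specific energy ε = v²/2 − μ/r = -1.866×10⁷ J/kg, so a = −μ/(2ε) = 1.068×10⁷ m.
The apsides satisfy r_p + r_a = 2a, so the apogee radius is 2a − r_p = 1.468×10⁷ m = 14681 km.

apogee radius ≈ 14680 km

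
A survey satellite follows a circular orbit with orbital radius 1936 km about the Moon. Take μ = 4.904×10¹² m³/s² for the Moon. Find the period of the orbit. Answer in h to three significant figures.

T ≈ 2.12 h

r = 1936 km = 1.936×10⁶ m.
Kepler's third law: T = 2π√(r³/μ) = 2π√((1.936×10⁶)³ / 4.904×10¹²).
r³/μ = 1.480×10⁶ s², so T = 2π × 1.216×10³ = 7.643×10³ s.
Converting: 7.643×10³ s ÷ 3600 = 2.123 h.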